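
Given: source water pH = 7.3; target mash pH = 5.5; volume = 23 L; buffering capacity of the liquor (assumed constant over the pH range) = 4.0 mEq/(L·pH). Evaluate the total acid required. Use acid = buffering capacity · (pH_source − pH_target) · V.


acid = 4.0 · (7.3 − 5.5) · 23

165.6000 mEq


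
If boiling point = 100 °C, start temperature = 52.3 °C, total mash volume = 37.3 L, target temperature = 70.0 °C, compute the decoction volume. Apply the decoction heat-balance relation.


V_dec = V_total·(T_target − T_start)/(T_boil − T_start)
V_dec = 37.3·(70.0 − 52.3)/(100 − 52.3)

13.8409 L


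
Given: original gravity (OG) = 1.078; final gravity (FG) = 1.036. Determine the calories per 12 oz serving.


ABW = (OG−FG)·131.25·0.79/FG;  °P = 259 − 259/SG (for OG→OE and FG→AE);  RE = 0.1808·OE + 0.8192·AE;  Cal = (6.9·ABW + 4·(RE−0.1))·FG·3.55
ABW = (1.078 − 1.036)·131.25·0.79/1.036 = 4.2035
OE = 259 − 259/1.078 = 18.7403 °P
AE = 259 − 259/1.036 = 9.0000 °P
RE = 0.1808·18.7403 + 0.8192·9.0000 = 10.7610 °P
Cal = (6.9·4.2035 + 4·(10.7610−0.1))·1.036·3.55

263.5093 kcal


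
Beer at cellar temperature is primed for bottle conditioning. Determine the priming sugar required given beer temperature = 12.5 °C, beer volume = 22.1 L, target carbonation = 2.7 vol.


residual = 14.695·(0.01821 + 0.09011·e^(−0.04·T));  sugar = (target − residual)·4.0·V
residual = 14.695·(0.01821 + 0.09011·e^(−0.04·12.5)) = 1.0707
sugar = (2.7 − 1.0707)·4.0·22.1

144.0263 g


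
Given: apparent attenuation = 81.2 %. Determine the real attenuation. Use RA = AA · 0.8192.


RA = 81.2 · 0.8192

66.5190 %


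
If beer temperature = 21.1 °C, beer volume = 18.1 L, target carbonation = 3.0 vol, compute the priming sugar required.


residual = 14.695·(0.01821 + 0.09011·e^(−0.04·T));  sugar = (target − residual)·4.0·V
residual = 14.695·(0.01821 + 0.09011·e^(−0.04·21.1)) = 0.8370
sugar = (3.0 − 0.8370)·4.0·18.1

156.6033 g


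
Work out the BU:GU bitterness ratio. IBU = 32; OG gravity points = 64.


BU:GU = IBU / OG_points
BU:GU = 32 / 64

0.5000


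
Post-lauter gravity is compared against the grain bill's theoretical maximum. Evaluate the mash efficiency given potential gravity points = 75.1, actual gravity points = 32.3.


efficiency = actual / potential × 100
efficiency = 32.3 / 75.1 × 100

43.0093 %


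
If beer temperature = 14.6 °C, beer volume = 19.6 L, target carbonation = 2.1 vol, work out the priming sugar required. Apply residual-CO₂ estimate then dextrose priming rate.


residual = 14.695·(0.01821 + 0.09011·e^(−0.04·T));  sugar = (target − residual)·4.0·V
residual = 14.695·(0.01821 + 0.09011·e^(−0.04·14.6)) = 1.0060
sugar = (2.1 − 1.0060)·4.0·19.6

85.7669 g


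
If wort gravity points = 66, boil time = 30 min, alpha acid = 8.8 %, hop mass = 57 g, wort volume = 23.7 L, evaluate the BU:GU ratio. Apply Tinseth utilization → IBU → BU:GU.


U = 1.65·0.000125^(GP/1000)·(1−e^(−0.04t))/4.15;  IBU = (α/100)·m·U·1000/V;  BU:GU = IBU/GP
U = 1.65·0.000125^(66/1000)·(1−e^(−0.04·30))/4.15 = 0.1535
IBU = (8.8/100)·57·0.1535·1000/23.7 = 32.4936
BU:GU = 32.4936/66

0.4923


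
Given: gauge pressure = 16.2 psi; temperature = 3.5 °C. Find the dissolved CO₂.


vols = (P + 14.695)·(0.01821 + 0.09011·e^(−0.04·T))
vols = (16.2 + 14.695)·(0.01821 + 0.09011·e^(−0.04·3.5))

2.9828 volumes


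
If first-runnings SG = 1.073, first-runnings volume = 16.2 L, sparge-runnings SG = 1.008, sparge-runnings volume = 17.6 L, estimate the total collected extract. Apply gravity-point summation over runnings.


total = Σ (SG_i − 1)·1000·V_i
first = (1.073 − 1)·1000·16.2 = 1182.6000
sparge = (1.008 − 1)·1000·17.6 = 140.8000
total = 1182.6000 + 140.8000

1323.4000 gravity·L


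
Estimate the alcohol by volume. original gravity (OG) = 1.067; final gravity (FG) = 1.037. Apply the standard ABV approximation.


ABV = (OG − FG) · 131.25
ABV = (1.067 − 1.037) · 131.25

3.9375 % ABV


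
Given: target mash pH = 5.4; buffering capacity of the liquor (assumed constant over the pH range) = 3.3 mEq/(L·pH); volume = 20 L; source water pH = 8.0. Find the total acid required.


acid = buffering capacity · (pH_source − pH_target) · V
acid = 3.3 · (8.0 − 5.4) · 20

171.6000 mEq


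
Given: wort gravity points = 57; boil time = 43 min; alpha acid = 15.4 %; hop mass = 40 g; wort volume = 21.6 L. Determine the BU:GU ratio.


U = 1.65·0.000125^(GP/1000)·(1−e^(−0.04t))/4.15;  IBU = (α/100)·m·U·1000/V;  BU:GU = IBU/GP
U = 1.65·0.000125^(57/1000)·(1−e^(−0.04·43))/4.15 = 0.1956
IBU = (15.4/100)·40·0.1956·1000/21.6 = 55.7693
BU:GU = 55.7693/57

0.9784


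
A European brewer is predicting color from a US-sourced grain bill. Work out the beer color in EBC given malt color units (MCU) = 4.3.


SRM = 1.4922·MCU^0.6859;  EBC = SRM·1.97
SRM = 1.4922·4.3^0.6859 = 4.0581
EBC = 4.0581·1.97

7.9945 EBC


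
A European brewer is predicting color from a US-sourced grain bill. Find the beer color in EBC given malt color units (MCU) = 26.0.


SRM = 1.4922·MCU^0.6859;  EBC = SRM·1.97
SRM = 1.4922·26.0^0.6859 = 13.9430
EBC = 13.9430·1.97

27.4678 EBC


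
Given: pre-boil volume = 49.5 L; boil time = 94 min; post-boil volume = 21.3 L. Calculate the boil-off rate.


rate = (V_pre − V_post) / (t_min/60)
rate = (49.5 − 21.3) / (94/60)

18.0000 L/hr


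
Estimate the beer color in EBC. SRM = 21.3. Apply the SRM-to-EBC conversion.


EBC = SRM · 1.97
EBC = 21.3 · 1.97

41.9610 EBC


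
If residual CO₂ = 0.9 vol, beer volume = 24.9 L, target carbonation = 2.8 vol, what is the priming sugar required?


sugar = (target − residual)·4.0·V
sugar = (2.8 − 0.9)·4.0·24.9

189.2400 g


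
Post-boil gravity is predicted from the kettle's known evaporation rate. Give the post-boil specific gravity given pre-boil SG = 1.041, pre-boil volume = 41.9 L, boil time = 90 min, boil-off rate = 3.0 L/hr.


V_post = V_pre − rate·(t/60);  SG_post = 1 + (SG_pre−1)·V_pre/V_post
V_post = 41.9 − 3.0·(90/60) = 37.4000
SG_post = 1 + (1.041 − 1)·41.9/37.4000

1.0459


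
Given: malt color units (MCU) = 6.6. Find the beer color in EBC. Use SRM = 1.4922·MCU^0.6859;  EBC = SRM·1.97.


SRM = 1.4922·6.6^0.6859 = 5.4444
EBC = 5.4444·1.97

10.7255 EBC


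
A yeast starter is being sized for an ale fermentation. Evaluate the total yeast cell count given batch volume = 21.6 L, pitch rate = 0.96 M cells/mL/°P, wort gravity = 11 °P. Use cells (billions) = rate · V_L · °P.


cells = 0.96 · 21.6 · 11

228.0960 billion cells


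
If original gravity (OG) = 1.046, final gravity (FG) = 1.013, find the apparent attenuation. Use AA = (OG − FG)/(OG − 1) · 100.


AA = (1.046 − 1.013)/(1.046 − 1) · 100

71.7391 %


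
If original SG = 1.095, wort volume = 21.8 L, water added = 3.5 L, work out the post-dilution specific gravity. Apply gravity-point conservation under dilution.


SG_new = 1 + (SG_old − 1)·V_old/(V_old + V_water)
pts = (1.095 − 1)·1000·21.8/(21.8 + 3.5) = 81.8577
SG_new = 1 + 81.8577/1000

1.0819


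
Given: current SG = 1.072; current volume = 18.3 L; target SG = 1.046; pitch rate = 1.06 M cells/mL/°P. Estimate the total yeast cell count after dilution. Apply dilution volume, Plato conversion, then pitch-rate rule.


V_w = V·((SG_c−1)/(SG_t−1)−1);  °P = 259 − 259/SG_t;  cells = rate·(V+V_w)·°P
V_w = 18.3·((1.072−1)/(1.046−1)−1) = 10.3435
V_final = 18.3 + 10.3435 = 28.6435
°P = 259 − 259/1.046 = 11.3901
cells = 1.06·28.6435·11.3901

345.8259 billion cells


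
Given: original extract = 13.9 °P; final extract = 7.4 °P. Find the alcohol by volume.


SG = 259/(259 − P);  ABV = (OG − FG)·131.25
OG = 259/(259 − 13.9) = 1.0567
FG = 259/(259 − 7.4) = 1.0294
ABV = (1.0567 − 1.0294)·131.25

3.5831 % ABV


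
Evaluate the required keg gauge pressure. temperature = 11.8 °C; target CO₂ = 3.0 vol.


psi = vols/(0.01821 + 0.09011·e^(−0.04·T)) − 14.695
psi = 3.0/(0.01821 + 0.09011·e^(−0.04·11.8)) − 14.695

25.6187 psi


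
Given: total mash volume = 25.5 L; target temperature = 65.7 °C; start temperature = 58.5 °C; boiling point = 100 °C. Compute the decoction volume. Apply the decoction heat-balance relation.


V_dec = V_total·(T_target − T_start)/(T_boil − T_start)
V_dec = 25.5·(65.7 − 58.5)/(100 − 58.5)

4.4241 L


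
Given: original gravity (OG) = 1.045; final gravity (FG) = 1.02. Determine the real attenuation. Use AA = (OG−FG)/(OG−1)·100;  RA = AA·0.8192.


AA = (1.045 − 1.02)/(1.045 − 1)·100 = 55.5556
RA = 55.5556·0.8192

45.5111 %


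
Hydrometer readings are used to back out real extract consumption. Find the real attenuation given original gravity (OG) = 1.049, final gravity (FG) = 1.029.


AA = (OG−FG)/(OG−1)·100;  RA = AA·0.8192
AA = (1.049 − 1.029)/(1.049 − 1)·100 = 40.8163
RA = 40.8163·0.8192

33.4367 %


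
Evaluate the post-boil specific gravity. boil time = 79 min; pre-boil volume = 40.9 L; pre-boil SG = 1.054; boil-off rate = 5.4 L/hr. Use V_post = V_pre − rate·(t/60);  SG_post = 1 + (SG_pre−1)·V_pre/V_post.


V_post = 40.9 − 5.4·(79/60) = 33.7900
SG_post = 1 + (1.054 − 1)·40.9/33.7900

1.0654


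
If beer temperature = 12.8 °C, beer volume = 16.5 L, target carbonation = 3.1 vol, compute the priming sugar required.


residual = 14.695·(0.01821 + 0.09011·e^(−0.04·T));  sugar = (target − residual)·4.0·V
residual = 14.695·(0.01821 + 0.09011·e^(−0.04·12.8)) = 1.0612
sugar = (3.1 − 1.0612)·4.0·16.5

134.5632 g


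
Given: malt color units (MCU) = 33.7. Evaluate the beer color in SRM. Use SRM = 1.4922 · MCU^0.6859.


SRM = 1.4922 · 33.7^0.6859

16.6582 SRM


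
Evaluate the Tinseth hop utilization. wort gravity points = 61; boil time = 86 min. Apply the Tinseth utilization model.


U = 1.65·0.000125^(GP/1000) · (1 − e^(−0.04·t))/4.15
bigness = 1.65·0.000125^(61/1000) = 0.9537
boil_factor = (1 − e^(−0.04·86))/4.15 = 0.2332
U = 0.9537 · 0.2332

0.2224


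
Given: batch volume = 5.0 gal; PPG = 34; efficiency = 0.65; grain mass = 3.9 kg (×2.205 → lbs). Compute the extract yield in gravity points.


points = lbs × PPG × eff / vol
lbs = 3.9 × 2.205 = 8.5995
points = 8.5995 × 34 × 0.65 / 5.0

38.0098 points


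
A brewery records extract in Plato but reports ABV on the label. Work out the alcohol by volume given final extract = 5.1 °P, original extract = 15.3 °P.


SG = 259/(259 − P);  ABV = (OG − FG)·131.25
OG = 259/(259 − 15.3) = 1.0628
FG = 259/(259 − 5.1) = 1.0201
ABV = (1.0628 − 1.0201)·131.25

5.6038 % ABV


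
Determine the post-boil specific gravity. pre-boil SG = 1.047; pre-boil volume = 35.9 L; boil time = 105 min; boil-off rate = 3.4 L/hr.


V_post = V_pre − rate·(t/60);  SG_post = 1 + (SG_pre−1)·V_pre/V_post
V_post = 35.9 − 3.4·(105/60) = 29.9500
SG_post = 1 + (1.047 − 1)·35.9/29.9500

1.0563


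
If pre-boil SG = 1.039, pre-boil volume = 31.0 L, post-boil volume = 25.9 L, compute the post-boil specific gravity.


SG_post = 1 + (SG_pre − 1)·V_pre/V_post
pts_pre = (1.039 − 1)·1000 = 39.0000
pts_post = 39.0000·31.0/25.9 = 46.6795
SG_post = 1 + 46.6795/1000

1.0467


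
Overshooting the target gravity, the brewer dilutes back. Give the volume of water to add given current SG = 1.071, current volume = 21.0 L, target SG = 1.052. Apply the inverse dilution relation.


V_water = V·((SG_curr − 1)/(SG_target − 1) − 1)
V_water = 21.0·((1.071 − 1)/(1.052 − 1) − 1)

7.6731 L


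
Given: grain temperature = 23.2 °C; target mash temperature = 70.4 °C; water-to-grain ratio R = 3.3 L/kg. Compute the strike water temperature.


T_strike = (0.41/R)·(T_mash − T_grain) + T_mash
T_strike = (0.41/3.3)·(70.4 − 23.2) + 70.4

76.2642 °C


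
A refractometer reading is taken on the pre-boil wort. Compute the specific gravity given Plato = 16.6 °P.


SG = 259/(259 − P)
SG = 259/(259 − 16.6)

1.0685


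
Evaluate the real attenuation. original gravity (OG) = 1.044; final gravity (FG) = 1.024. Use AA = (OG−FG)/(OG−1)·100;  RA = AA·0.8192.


AA = (1.044 − 1.024)/(1.044 − 1)·100 = 45.4545
RA = 45.4545·0.8192

37.2364 %


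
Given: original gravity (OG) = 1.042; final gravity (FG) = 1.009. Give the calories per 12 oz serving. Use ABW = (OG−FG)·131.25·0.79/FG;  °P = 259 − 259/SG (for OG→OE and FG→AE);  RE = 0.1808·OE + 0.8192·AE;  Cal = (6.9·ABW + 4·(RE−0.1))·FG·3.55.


ABW = (1.042 − 1.009)·131.25·0.79/1.009 = 3.3912
OE = 259 − 259/1.042 = 10.4395 °P
AE = 259 − 259/1.009 = 2.3102 °P
RE = 0.1808·10.4395 + 0.8192·2.3102 = 3.7800 °P
Cal = (6.9·3.3912 + 4·(3.7800−0.1))·1.009·3.55

136.5404 kcal


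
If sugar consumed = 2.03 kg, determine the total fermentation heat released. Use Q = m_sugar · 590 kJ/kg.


Q = 2.03 · 590

1197.7000 kJ


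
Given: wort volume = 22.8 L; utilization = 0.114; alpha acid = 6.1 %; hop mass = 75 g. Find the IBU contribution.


IBU = (α/100)·mass·U·1000 / V
IBU = (6.1/100)·75·0.114·1000 / 22.8

22.8750 IBU


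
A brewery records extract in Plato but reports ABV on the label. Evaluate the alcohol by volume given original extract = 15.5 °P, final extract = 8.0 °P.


SG = 259/(259 − P);  ABV = (OG − FG)·131.25
OG = 259/(259 − 15.5) = 1.0637
FG = 259/(259 − 8.0) = 1.0319
ABV = (1.0637 − 1.0319)·131.25

4.1715 % ABV


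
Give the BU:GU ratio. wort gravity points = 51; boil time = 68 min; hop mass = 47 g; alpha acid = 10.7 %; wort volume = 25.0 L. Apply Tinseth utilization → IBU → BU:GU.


U = 1.65·0.000125^(GP/1000)·(1−e^(−0.04t))/4.15;  IBU = (α/100)·m·U·1000/V;  BU:GU = IBU/GP
U = 1.65·0.000125^(51/1000)·(1−e^(−0.04·68))/4.15 = 0.2348
IBU = (10.7/100)·47·0.2348·1000/25.0 = 47.2416
BU:GU = 47.2416/51

0.9263


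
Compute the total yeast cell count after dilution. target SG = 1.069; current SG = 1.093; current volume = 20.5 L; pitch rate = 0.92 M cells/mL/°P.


V_w = V·((SG_c−1)/(SG_t−1)−1);  °P = 259 − 259/SG_t;  cells = rate·(V+V_w)·°P
V_w = 20.5·((1.093−1)/(1.069−1)−1) = 7.1304
V_final = 20.5 + 7.1304 = 27.6304
°P = 259 − 259/1.069 = 16.7175
cells = 0.92·27.6304·16.7175

424.9587 billion cells


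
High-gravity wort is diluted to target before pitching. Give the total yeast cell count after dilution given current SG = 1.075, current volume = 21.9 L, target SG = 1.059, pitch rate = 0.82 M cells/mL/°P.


V_w = V·((SG_c−1)/(SG_t−1)−1);  °P = 259 − 259/SG_t;  cells = rate·(V+V_w)·°P
V_w = 21.9·((1.075−1)/(1.059−1)−1) = 5.9390
V_final = 21.9 + 5.9390 = 27.8390
°P = 259 − 259/1.059 = 14.4297
cells = 0.82·27.8390·14.4297

329.3996 billion cells


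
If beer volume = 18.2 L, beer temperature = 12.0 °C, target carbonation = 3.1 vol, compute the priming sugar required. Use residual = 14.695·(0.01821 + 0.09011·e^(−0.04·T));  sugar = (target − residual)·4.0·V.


residual = 14.695·(0.01821 + 0.09011·e^(−0.04·12.0)) = 1.0870
sugar = (3.1 − 1.0870)·4.0·18.2

146.5487 g


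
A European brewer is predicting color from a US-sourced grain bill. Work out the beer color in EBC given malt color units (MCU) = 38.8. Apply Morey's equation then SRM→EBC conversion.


SRM = 1.4922·MCU^0.6859;  EBC = SRM·1.97
SRM = 1.4922·38.8^0.6859 = 18.3488
EBC = 18.3488·1.97

36.1471 EBC


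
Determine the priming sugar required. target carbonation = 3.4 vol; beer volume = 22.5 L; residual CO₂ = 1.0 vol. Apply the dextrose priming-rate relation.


sugar = (target − residual)·4.0·V
sugar = (3.4 − 1.0)·4.0·22.5

216.0000 g


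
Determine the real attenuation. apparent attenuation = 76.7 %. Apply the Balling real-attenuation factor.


RA = AA · 0.8192
RA = 76.7 · 0.8192

62.8326 %


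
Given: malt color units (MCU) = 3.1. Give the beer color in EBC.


SRM = 1.4922·MCU^0.6859;  EBC = SRM·1.97
SRM = 1.4922·3.1^0.6859 = 3.2423
EBC = 3.2423·1.97

6.3873 EBC


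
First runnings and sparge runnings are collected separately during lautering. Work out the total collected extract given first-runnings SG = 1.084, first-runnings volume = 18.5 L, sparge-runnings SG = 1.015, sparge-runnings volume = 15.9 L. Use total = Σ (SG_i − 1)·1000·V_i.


first = (1.084 − 1)·1000·18.5 = 1554.0000
sparge = (1.015 − 1)·1000·15.9 = 238.5000
total = 1554.0000 + 238.5000

1792.5000 gravity·L


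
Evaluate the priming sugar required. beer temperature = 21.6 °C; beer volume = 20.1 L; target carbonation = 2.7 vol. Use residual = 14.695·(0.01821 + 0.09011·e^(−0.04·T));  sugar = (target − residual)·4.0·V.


residual = 14.695·(0.01821 + 0.09011·e^(−0.04·21.6)) = 0.8257
sugar = (2.7 − 0.8257)·4.0·20.1

150.6940 g


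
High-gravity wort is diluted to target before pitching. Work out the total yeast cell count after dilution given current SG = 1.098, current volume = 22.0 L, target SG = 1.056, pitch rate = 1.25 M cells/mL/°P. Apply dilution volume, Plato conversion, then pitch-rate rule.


V_w = V·((SG_c−1)/(SG_t−1)−1);  °P = 259 − 259/SG_t;  cells = rate·(V+V_w)·°P
V_w = 22.0·((1.098−1)/(1.056−1)−1) = 16.5000
V_final = 22.0 + 16.5000 = 38.5000
°P = 259 − 259/1.056 = 13.7348
cells = 1.25·38.5000·13.7348

660.9896 billion cells


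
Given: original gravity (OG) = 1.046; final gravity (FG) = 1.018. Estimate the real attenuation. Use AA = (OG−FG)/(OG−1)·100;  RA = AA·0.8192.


AA = (1.046 − 1.018)/(1.046 − 1)·100 = 60.8696
RA = 60.8696·0.8192

49.8643 %


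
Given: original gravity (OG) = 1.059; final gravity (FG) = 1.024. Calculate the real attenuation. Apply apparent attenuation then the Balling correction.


AA = (OG−FG)/(OG−1)·100;  RA = AA·0.8192
AA = (1.059 − 1.024)/(1.059 − 1)·100 = 59.3220
RA = 59.3220·0.8192

48.5966 %


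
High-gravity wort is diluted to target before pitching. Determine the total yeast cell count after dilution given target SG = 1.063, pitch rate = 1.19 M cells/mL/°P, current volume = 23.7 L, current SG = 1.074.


V_w = V·((SG_c−1)/(SG_t−1)−1);  °P = 259 − 259/SG_t;  cells = rate·(V+V_w)·°P
V_w = 23.7·((1.074−1)/(1.063−1)−1) = 4.1381
V_final = 23.7 + 4.1381 = 27.8381
°P = 259 − 259/1.063 = 15.3500
cells = 1.19·27.8381·15.3500

508.5030 billion cells


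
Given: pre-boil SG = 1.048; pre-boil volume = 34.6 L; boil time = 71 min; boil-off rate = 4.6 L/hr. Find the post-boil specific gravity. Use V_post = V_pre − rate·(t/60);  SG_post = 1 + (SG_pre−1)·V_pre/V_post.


V_post = 34.6 − 4.6·(71/60) = 29.1567
SG_post = 1 + (1.048 − 1)·34.6/29.1567

1.0570


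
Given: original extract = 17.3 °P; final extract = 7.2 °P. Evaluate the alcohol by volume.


SG = 259/(259 − P);  ABV = (OG − FG)·131.25
OG = 259/(259 − 17.3) = 1.0716
FG = 259/(259 − 7.2) = 1.0286
ABV = (1.0716 − 1.0286)·131.25

5.6414 % ABV


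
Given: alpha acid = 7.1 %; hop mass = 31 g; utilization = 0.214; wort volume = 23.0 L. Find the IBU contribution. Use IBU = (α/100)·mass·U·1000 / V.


IBU = (7.1/100)·31·0.214·1000 / 23.0

20.4789 IBU


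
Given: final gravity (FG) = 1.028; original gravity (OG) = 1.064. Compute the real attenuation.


AA = (OG−FG)/(OG−1)·100;  RA = AA·0.8192
AA = (1.064 − 1.028)/(1.064 − 1)·100 = 56.2500
RA = 56.2500·0.8192

46.0800 %


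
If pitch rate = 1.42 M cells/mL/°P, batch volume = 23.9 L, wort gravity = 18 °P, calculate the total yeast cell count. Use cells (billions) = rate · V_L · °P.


cells = 1.42 · 23.9 · 18

610.8840 billion cells


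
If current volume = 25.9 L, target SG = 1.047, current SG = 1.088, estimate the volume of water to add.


V_water = V·((SG_curr − 1)/(SG_target − 1) − 1)
V_water = 25.9·((1.088 − 1)/(1.047 − 1) − 1)

22.5936 L


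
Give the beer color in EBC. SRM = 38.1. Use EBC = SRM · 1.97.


EBC = 38.1 · 1.97

75.0570 EBC


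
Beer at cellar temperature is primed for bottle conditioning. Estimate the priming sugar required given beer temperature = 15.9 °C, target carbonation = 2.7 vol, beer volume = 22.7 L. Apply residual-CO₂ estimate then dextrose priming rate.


residual = 14.695·(0.01821 + 0.09011·e^(−0.04·T));  sugar = (target − residual)·4.0·V
residual = 14.695·(0.01821 + 0.09011·e^(−0.04·15.9)) = 0.9686
sugar = (2.7 − 0.9686)·4.0·22.7

157.2095 g


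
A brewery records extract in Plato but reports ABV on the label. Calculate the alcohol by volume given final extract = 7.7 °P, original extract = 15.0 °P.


SG = 259/(259 − P);  ABV = (OG − FG)·131.25
OG = 259/(259 − 15.0) = 1.0615
FG = 259/(259 − 7.7) = 1.0306
ABV = (1.0615 − 1.0306)·131.25

4.0471 % ABV


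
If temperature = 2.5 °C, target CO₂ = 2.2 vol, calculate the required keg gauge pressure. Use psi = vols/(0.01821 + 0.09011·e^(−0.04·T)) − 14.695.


psi = 2.2/(0.01821 + 0.09011·e^(−0.04·2.5)) − 14.695

7.3613 psi


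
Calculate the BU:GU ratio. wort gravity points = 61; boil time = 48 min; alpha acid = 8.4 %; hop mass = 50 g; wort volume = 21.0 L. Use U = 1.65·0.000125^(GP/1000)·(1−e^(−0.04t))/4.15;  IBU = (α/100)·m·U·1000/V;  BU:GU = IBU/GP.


U = 1.65·0.000125^(61/1000)·(1−e^(−0.04·48))/4.15 = 0.1961
IBU = (8.4/100)·50·0.1961·1000/21.0 = 39.2217
BU:GU = 39.2217/61

0.6430


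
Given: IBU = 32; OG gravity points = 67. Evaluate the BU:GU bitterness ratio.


BU:GU = IBU / OG_points
BU:GU = 32 / 67

0.4776


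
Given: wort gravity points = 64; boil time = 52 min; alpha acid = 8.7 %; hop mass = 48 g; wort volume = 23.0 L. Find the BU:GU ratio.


U = 1.65·0.000125^(GP/1000)·(1−e^(−0.04t))/4.15;  IBU = (α/100)·m·U·1000/V;  BU:GU = IBU/GP
U = 1.65·0.000125^(64/1000)·(1−e^(−0.04·52))/4.15 = 0.1957
IBU = (8.7/100)·48·0.1957·1000/23.0 = 35.5397
BU:GU = 35.5397/64

0.5553


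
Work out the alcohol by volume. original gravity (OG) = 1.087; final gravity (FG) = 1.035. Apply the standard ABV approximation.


ABV = (OG − FG) · 131.25
ABV = (1.087 − 1.035) · 131.25

6.8250 % ABV


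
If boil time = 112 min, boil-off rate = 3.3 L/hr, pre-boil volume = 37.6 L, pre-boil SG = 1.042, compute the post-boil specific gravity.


V_post = V_pre − rate·(t/60);  SG_post = 1 + (SG_pre−1)·V_pre/V_post
V_post = 37.6 − 3.3·(112/60) = 31.4400
SG_post = 1 + (1.042 − 1)·37.6/31.4400

1.0502


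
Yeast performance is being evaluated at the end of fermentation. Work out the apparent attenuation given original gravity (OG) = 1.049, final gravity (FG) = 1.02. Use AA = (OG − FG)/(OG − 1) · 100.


AA = (1.049 − 1.02)/(1.049 − 1) · 100

59.1837 %


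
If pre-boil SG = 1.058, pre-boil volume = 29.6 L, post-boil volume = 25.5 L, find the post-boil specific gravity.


SG_post = 1 + (SG_pre − 1)·V_pre/V_post
pts_pre = (1.058 − 1)·1000 = 58.0000
pts_post = 58.0000·29.6/25.5 = 67.3255
SG_post = 1 + 67.3255/1000

1.0673


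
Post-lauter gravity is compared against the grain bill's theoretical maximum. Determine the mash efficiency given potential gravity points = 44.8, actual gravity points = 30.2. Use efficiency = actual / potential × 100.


efficiency = 30.2 / 44.8 × 100

67.4107 %


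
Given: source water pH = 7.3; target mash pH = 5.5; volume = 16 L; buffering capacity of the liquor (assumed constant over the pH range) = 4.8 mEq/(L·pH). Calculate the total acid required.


acid = buffering capacity · (pH_source − pH_target) · V
acid = 4.8 · (7.3 − 5.5) · 16

138.2400 mEq


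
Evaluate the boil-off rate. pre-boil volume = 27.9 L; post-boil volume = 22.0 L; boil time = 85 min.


rate = (V_pre − V_post) / (t_min/60)
rate = (27.9 − 22.0) / (85/60)

4.1647 L/hr


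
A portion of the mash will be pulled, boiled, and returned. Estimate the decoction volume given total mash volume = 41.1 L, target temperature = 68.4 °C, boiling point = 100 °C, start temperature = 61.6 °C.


V_dec = V_total·(T_target − T_start)/(T_boil − T_start)
V_dec = 41.1·(68.4 − 61.6)/(100 − 61.6)

7.2781 L


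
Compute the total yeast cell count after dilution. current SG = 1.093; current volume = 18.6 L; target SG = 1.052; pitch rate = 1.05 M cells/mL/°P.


V_w = V·((SG_c−1)/(SG_t−1)−1);  °P = 259 − 259/SG_t;  cells = rate·(V+V_w)·°P
V_w = 18.6·((1.093−1)/(1.052−1)−1) = 14.6654
V_final = 18.6 + 14.6654 = 33.2654
°P = 259 − 259/1.052 = 12.8023
cells = 1.05·33.2654·12.8023

447.1665 billion cells


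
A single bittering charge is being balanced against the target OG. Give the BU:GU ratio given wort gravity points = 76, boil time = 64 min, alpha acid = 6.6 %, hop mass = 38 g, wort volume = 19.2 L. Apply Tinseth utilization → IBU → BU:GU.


U = 1.65·0.000125^(GP/1000)·(1−e^(−0.04t))/4.15;  IBU = (α/100)·m·U·1000/V;  BU:GU = IBU/GP
U = 1.65·0.000125^(76/1000)·(1−e^(−0.04·64))/4.15 = 0.1853
IBU = (6.6/100)·38·0.1853·1000/19.2 = 24.2039
BU:GU = 24.2039/76

0.3185


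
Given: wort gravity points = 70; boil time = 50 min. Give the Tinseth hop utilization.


U = 1.65·0.000125^(GP/1000) · (1 − e^(−0.04·t))/4.15
bigness = 1.65·0.000125^(70/1000) = 0.8796
boil_factor = (1 − e^(−0.04·50))/4.15 = 0.2084
U = 0.8796 · 0.2084

0.1833


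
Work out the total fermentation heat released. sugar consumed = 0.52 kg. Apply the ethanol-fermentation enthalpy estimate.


Q = m_sugar · 590 kJ/kg
Q = 0.52 · 590

306.8000 kJ


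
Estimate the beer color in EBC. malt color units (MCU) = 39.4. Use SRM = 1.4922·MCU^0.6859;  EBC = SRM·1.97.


SRM = 1.4922·39.4^0.6859 = 18.5429
EBC = 18.5429·1.97

36.5295 EBC


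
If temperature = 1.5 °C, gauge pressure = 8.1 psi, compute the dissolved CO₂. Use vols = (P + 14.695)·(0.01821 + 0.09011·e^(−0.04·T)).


vols = (8.1 + 14.695)·(0.01821 + 0.09011·e^(−0.04·1.5))

2.3495 volumes


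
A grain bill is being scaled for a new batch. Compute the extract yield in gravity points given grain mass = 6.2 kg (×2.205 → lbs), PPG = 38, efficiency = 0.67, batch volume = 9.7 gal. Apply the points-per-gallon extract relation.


points = lbs × PPG × eff / vol
lbs = 6.2 × 2.205 = 13.6710
points = 13.6710 × 38 × 0.67 / 9.7

35.8829 points


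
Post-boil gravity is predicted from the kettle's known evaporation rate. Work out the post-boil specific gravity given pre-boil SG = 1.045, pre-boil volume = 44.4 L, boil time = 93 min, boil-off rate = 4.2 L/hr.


V_post = V_pre − rate·(t/60);  SG_post = 1 + (SG_pre−1)·V_pre/V_post
V_post = 44.4 − 4.2·(93/60) = 37.8900
SG_post = 1 + (1.045 − 1)·44.4/37.8900

1.0527


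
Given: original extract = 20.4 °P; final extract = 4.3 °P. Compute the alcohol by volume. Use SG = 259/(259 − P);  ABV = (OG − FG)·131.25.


OG = 259/(259 − 20.4) = 1.0855
FG = 259/(259 − 4.3) = 1.0169
ABV = (1.0855 − 1.0169)·131.25

9.0059 % ABV


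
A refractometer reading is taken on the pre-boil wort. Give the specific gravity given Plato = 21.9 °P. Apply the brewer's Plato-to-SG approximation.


SG = 259/(259 − P)
SG = 259/(259 − 21.9)

1.0924


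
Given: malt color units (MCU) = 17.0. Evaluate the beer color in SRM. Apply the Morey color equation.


SRM = 1.4922 · MCU^0.6859
SRM = 1.4922 · 17.0^0.6859

10.4182 SRM


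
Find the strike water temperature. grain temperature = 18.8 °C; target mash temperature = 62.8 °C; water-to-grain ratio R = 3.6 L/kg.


T_strike = (0.41/R)·(T_mash − T_grain) + T_mash
T_strike = (0.41/3.6)·(62.8 − 18.8) + 62.8

67.8111 °C


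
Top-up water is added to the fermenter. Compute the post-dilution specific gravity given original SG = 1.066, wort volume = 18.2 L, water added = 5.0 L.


SG_new = 1 + (SG_old − 1)·V_old/(V_old + V_water)
pts = (1.066 − 1)·1000·18.2/(18.2 + 5.0) = 51.7759
SG_new = 1 + 51.7759/1000

1.0518


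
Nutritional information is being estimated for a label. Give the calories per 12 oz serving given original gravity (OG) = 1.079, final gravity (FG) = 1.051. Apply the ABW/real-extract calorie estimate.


ABW = (OG−FG)·131.25·0.79/FG;  °P = 259 − 259/SG (for OG→OE and FG→AE);  RE = 0.1808·OE + 0.8192·AE;  Cal = (6.9·ABW + 4·(RE−0.1))·FG·3.55
ABW = (1.079 − 1.051)·131.25·0.79/1.051 = 2.7624
OE = 259 − 259/1.079 = 18.9629 °P
AE = 259 − 259/1.051 = 12.5680 °P
RE = 0.1808·18.9629 + 0.8192·12.5680 = 13.7242 °P
Cal = (6.9·2.7624 + 4·(13.7242−0.1))·1.051·3.55

274.4458 kcal


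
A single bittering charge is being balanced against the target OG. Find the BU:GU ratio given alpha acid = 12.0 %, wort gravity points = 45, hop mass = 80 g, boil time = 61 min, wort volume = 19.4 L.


U = 1.65·0.000125^(GP/1000)·(1−e^(−0.04t))/4.15;  IBU = (α/100)·m·U·1000/V;  BU:GU = IBU/GP
U = 1.65·0.000125^(45/1000)·(1−e^(−0.04·61))/4.15 = 0.2422
IBU = (12.0/100)·80·0.2422·1000/19.4 = 119.8562
BU:GU = 119.8562/45

2.6635


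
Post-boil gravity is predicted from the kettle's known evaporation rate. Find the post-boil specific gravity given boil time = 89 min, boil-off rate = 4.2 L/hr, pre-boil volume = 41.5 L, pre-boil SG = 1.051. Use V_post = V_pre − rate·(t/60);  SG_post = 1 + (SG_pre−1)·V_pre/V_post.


V_post = 41.5 − 4.2·(89/60) = 35.2700
SG_post = 1 + (1.051 − 1)·41.5/35.2700

1.0600


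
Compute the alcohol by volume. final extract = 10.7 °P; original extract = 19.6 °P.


SG = 259/(259 − P);  ABV = (OG − FG)·131.25
OG = 259/(259 − 19.6) = 1.0819
FG = 259/(259 − 10.7) = 1.0431
ABV = (1.0819 − 1.0431)·131.25

5.0897 % ABV


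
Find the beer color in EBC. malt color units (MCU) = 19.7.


SRM = 1.4922·MCU^0.6859;  EBC = SRM·1.97
SRM = 1.4922·19.7^0.6859 = 11.5266
EBC = 11.5266·1.97

22.7074 EBC


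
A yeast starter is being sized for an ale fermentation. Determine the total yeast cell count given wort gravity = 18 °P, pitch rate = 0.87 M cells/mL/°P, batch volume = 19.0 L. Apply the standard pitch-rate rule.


cells (billions) = rate · V_L · °P
cells = 0.87 · 19.0 · 18

297.5400 billion cells


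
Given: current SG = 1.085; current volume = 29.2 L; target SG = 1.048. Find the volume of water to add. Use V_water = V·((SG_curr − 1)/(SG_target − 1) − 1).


V_water = 29.2·((1.085 − 1)/(1.048 − 1) − 1)

22.5083 L


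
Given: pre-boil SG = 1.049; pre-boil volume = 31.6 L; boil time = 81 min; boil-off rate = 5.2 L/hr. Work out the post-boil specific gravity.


V_post = V_pre − rate·(t/60);  SG_post = 1 + (SG_pre−1)·V_pre/V_post
V_post = 31.6 − 5.2·(81/60) = 24.5800
SG_post = 1 + (1.049 − 1)·31.6/24.5800

1.0630


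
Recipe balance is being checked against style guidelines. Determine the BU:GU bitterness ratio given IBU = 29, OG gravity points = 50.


BU:GU = IBU / OG_points
BU:GU = 29 / 50

0.5800


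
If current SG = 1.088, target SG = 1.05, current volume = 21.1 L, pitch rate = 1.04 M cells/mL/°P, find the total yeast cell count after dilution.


V_w = V·((SG_c−1)/(SG_t−1)−1);  °P = 259 − 259/SG_t;  cells = rate·(V+V_w)·°P
V_w = 21.1·((1.088−1)/(1.05−1)−1) = 16.0360
V_final = 21.1 + 16.0360 = 37.1360
°P = 259 − 259/1.05 = 12.3333
cells = 1.04·37.1360·12.3333

476.3311 billion cells


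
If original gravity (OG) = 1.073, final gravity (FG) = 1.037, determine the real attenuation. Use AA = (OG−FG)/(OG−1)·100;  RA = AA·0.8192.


AA = (1.073 − 1.037)/(1.073 − 1)·100 = 49.3151
RA = 49.3151·0.8192

40.3989 %


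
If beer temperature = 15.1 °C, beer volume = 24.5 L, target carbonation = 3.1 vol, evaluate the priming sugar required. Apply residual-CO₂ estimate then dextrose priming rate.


residual = 14.695·(0.01821 + 0.09011·e^(−0.04·T));  sugar = (target − residual)·4.0·V
residual = 14.695·(0.01821 + 0.09011·e^(−0.04·15.1)) = 0.9914
sugar = (3.1 − 0.9914)·4.0·24.5

206.6415 g


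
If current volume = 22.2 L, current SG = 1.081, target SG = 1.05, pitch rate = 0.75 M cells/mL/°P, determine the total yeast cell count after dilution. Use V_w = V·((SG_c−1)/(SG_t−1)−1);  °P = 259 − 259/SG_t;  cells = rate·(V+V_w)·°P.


V_w = 22.2·((1.081−1)/(1.05−1)−1) = 13.7640
V_final = 22.2 + 13.7640 = 35.9640
°P = 259 − 259/1.05 = 12.3333
cells = 0.75·35.9640·12.3333

332.6670 billion cells


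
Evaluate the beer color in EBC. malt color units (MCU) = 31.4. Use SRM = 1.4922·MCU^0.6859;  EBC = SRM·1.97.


SRM = 1.4922·31.4^0.6859 = 15.8698
EBC = 15.8698·1.97

31.2635 EBC


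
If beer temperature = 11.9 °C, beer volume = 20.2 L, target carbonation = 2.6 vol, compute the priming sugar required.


residual = 14.695·(0.01821 + 0.09011·e^(−0.04·T));  sugar = (target − residual)·4.0·V
residual = 14.695·(0.01821 + 0.09011·e^(−0.04·11.9)) = 1.0903
sugar = (2.6 − 1.0903)·4.0·20.2

121.9876 g


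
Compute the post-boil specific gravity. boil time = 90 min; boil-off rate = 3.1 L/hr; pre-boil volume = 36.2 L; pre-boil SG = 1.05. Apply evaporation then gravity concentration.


V_post = V_pre − rate·(t/60);  SG_post = 1 + (SG_pre−1)·V_pre/V_post
V_post = 36.2 − 3.1·(90/60) = 31.5500
SG_post = 1 + (1.05 − 1)·36.2/31.5500

1.0574


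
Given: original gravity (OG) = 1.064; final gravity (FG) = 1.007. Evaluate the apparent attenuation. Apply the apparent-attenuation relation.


AA = (OG − FG)/(OG − 1) · 100
AA = (1.064 − 1.007)/(1.064 − 1) · 100

89.0625 %


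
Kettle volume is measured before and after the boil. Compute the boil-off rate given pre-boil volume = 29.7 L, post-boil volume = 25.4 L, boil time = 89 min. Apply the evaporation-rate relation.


rate = (V_pre − V_post) / (t_min/60)
rate = (29.7 − 25.4) / (89/60)

2.8989 L/hr


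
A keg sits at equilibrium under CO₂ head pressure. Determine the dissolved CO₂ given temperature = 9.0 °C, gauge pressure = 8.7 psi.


vols = (P + 14.695)·(0.01821 + 0.09011·e^(−0.04·T))
vols = (8.7 + 14.695)·(0.01821 + 0.09011·e^(−0.04·9.0))

1.8968 volumes


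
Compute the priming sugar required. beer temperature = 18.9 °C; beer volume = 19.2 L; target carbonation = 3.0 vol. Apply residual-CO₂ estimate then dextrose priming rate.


residual = 14.695·(0.01821 + 0.09011·e^(−0.04·T));  sugar = (target − residual)·4.0·V
residual = 14.695·(0.01821 + 0.09011·e^(−0.04·18.9)) = 0.8893
sugar = (3.0 − 0.8893)·4.0·19.2

162.0982 g


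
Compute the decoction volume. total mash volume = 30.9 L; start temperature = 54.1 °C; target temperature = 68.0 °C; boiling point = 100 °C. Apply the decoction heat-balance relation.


V_dec = V_total·(T_target − T_start)/(T_boil − T_start)
V_dec = 30.9·(68.0 − 54.1)/(100 − 54.1)

9.3575 L


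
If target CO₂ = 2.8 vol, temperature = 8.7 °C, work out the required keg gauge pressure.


psi = vols/(0.01821 + 0.09011·e^(−0.04·T)) − 14.695
psi = 2.8/(0.01821 + 0.09011·e^(−0.04·8.7)) − 14.695

19.5195 psi


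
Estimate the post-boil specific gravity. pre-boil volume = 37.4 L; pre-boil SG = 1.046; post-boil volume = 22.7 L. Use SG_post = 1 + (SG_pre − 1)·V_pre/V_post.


pts_pre = (1.046 − 1)·1000 = 46.0000
pts_post = 46.0000·37.4/22.7 = 75.7885
SG_post = 1 + 75.7885/1000

1.0758


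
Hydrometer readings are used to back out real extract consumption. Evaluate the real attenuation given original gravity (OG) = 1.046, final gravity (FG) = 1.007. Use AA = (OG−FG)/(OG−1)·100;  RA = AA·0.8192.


AA = (1.046 − 1.007)/(1.046 − 1)·100 = 84.7826
RA = 84.7826·0.8192

69.4539 %


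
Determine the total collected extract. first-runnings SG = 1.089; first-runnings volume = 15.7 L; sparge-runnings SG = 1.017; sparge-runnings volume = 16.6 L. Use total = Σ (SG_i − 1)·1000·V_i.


first = (1.089 − 1)·1000·15.7 = 1397.3000
sparge = (1.017 − 1)·1000·16.6 = 282.2000
total = 1397.3000 + 282.2000

1679.5000 gravity·L


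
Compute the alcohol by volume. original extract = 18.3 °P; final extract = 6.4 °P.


SG = 259/(259 − P);  ABV = (OG − FG)·131.25
OG = 259/(259 − 18.3) = 1.0760
FG = 259/(259 − 6.4) = 1.0253
ABV = (1.0760 − 1.0253)·131.25

6.6533 % ABV


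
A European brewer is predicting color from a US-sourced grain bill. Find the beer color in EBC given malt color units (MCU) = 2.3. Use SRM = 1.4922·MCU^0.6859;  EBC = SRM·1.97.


SRM = 1.4922·2.3^0.6859 = 2.6420
EBC = 2.6420·1.97

5.2048 EBC


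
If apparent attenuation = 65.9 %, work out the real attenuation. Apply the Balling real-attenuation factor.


RA = AA · 0.8192
RA = 65.9 · 0.8192

53.9853 %


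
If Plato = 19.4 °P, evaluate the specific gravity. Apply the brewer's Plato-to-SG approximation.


SG = 259/(259 − P)
SG = 259/(259 − 19.4)

1.0810


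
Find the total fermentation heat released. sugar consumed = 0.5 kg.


Q = m_sugar · 590 kJ/kg
Q = 0.5 · 590

295.0000 kJ


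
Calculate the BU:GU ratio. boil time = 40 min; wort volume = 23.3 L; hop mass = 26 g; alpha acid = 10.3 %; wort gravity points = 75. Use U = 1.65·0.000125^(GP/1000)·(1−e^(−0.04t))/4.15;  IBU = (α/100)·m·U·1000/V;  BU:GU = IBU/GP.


U = 1.65·0.000125^(75/1000)·(1−e^(−0.04·40))/4.15 = 0.1617
IBU = (10.3/100)·26·0.1617·1000/23.3 = 18.5874
BU:GU = 18.5874/75

0.2478


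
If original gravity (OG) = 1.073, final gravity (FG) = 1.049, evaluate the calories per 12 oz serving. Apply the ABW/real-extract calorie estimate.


ABW = (OG−FG)·131.25·0.79/FG;  °P = 259 − 259/SG (for OG→OE and FG→AE);  RE = 0.1808·OE + 0.8192·AE;  Cal = (6.9·ABW + 4·(RE−0.1))·FG·3.55
ABW = (1.073 − 1.049)·131.25·0.79/1.049 = 2.3723
OE = 259 − 259/1.073 = 17.6207 °P
AE = 259 − 259/1.049 = 12.0982 °P
RE = 0.1808·17.6207 + 0.8192·12.0982 = 13.0967 °P
Cal = (6.9·2.3723 + 4·(13.0967−0.1))·1.049·3.55

254.5514 kcal


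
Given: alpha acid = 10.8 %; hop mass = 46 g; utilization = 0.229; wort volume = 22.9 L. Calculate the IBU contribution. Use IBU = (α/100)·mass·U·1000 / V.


IBU = (10.8/100)·46·0.229·1000 / 22.9

49.6800 IBU


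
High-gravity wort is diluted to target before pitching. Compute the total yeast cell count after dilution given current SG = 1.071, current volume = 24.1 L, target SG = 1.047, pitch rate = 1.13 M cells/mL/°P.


V_w = V·((SG_c−1)/(SG_t−1)−1);  °P = 259 − 259/SG_t;  cells = rate·(V+V_w)·°P
V_w = 24.1·((1.071−1)/(1.047−1)−1) = 12.3064
V_final = 24.1 + 12.3064 = 36.4064
°P = 259 − 259/1.047 = 11.6266
cells = 1.13·36.4064·11.6266

478.3072 billion cells


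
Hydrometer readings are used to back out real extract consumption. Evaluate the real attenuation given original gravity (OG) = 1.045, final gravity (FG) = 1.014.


AA = (OG−FG)/(OG−1)·100;  RA = AA·0.8192
AA = (1.045 − 1.014)/(1.045 − 1)·100 = 68.8889
RA = 68.8889·0.8192

56.4338 %


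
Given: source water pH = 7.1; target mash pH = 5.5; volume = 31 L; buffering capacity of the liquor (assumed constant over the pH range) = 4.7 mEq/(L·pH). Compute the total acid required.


acid = buffering capacity · (pH_source − pH_target) · V
acid = 4.7 · (7.1 − 5.5) · 31

233.1200 mEq


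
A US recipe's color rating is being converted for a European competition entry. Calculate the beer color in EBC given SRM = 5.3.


EBC = SRM · 1.97
EBC = 5.3 · 1.97

10.4410 EBC


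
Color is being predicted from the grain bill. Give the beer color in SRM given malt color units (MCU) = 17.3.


SRM = 1.4922 · MCU^0.6859
SRM = 1.4922 · 17.3^0.6859

10.5439 SRM
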